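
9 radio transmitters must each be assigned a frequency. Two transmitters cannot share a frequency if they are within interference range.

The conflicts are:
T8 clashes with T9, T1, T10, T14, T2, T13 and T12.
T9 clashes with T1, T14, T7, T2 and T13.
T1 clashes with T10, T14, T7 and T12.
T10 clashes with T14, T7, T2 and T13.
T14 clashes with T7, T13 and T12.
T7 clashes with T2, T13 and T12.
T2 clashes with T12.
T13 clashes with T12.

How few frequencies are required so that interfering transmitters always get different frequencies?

T8, T9, T14, T13 all conflict with each other, so at least 4 frequencies are needed.
4 frequencies suffice: frequency 1 → {T8, T7}; frequency 2 → {T14, T2}; frequency 3 → {T9, T10, T12}; frequency 4 → {T1, T13}. No two conflicting transmitters share a frequency.

4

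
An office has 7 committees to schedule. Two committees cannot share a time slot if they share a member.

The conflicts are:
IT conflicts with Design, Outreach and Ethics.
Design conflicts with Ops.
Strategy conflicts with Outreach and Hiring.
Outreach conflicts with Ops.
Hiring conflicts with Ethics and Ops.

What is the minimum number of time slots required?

The cycle Hiring-Ops-Outreach-IT-Ethics-Hiring has odd length 5, so it cannot be 2-colored; at least 3 time slots are needed.
3 time slots suffice: IT=2, Design=1, Strategy=2, Outreach=1, Hiring=1, Ethics=3, Ops=2. No two conflicting committees share a time slot.

3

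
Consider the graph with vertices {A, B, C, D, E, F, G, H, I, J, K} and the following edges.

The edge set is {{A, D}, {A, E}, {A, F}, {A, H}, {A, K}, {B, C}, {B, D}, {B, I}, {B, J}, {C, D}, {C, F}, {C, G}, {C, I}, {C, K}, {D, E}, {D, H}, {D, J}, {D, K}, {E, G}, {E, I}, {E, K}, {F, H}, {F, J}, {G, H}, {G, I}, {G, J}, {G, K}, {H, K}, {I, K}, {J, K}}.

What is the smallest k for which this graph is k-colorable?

4

E, G, I, K are pairwise adjacent (a clique of size 4), so at least 4 colors are needed.
4 colors suffice: color 1 → {B, F, K}; color 2 → {D, G}; color 3 → {C, E, H, J}; color 4 → {A, I}. Each edge has distinct colors on its endpoints.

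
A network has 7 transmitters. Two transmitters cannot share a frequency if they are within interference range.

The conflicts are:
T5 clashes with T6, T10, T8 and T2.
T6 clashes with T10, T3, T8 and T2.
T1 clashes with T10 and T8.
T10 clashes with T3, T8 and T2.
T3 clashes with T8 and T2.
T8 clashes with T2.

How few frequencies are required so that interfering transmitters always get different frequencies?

5

T6, T10, T3, T8, T2 all conflict with each other, so at least 5 frequencies are needed.
5 frequencies suffice: T5=5, T6=4, T1=3, T10=2, T3=5, T8=1, T2=3. Every pair that conflicts lands in different frequencies.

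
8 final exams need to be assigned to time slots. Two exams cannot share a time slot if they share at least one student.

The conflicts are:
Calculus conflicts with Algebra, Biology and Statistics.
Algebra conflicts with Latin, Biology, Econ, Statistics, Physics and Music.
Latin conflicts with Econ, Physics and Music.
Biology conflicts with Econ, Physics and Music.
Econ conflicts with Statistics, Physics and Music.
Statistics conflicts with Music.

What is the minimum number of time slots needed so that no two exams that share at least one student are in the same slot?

Algebra, Biology, Econ, Physics all conflict with each other, so at least 4 time slots are needed.
4 time slots suffice: Calculus=2, Algebra=1, Latin=3, Biology=3, Econ=2, Statistics=3, Physics=4, Music=4. No two conflicting exams share a time slot.

4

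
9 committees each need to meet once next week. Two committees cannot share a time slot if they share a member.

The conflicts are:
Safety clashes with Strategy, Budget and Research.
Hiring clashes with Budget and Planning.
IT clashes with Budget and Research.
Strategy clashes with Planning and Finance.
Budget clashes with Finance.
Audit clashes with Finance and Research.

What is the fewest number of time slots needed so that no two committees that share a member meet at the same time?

The cycle Finance-Budget-Hiring-Planning-Strategy-Finance has odd length 5, so it cannot be 2-colored; at least 3 time slots are needed.
3 time slots suffice: time slot 1 → {Strategy, Budget, Research}; time slot 2 → {Safety, Hiring, IT, Finance}; time slot 3 → {Audit, Planning}. Each listed conflict is separated.

3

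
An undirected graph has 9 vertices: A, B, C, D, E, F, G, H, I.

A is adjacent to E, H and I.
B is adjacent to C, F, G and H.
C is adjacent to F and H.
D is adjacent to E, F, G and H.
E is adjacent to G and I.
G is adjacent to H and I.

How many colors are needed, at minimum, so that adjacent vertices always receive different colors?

3

B, G, H are mutually adjacent, so at least 3 colors are needed.
3 colors suffice: color 1 → {A, C, G}; color 2 → {E, F, H}; color 3 → {B, D, I}. Each edge has distinct colors on its endpoints.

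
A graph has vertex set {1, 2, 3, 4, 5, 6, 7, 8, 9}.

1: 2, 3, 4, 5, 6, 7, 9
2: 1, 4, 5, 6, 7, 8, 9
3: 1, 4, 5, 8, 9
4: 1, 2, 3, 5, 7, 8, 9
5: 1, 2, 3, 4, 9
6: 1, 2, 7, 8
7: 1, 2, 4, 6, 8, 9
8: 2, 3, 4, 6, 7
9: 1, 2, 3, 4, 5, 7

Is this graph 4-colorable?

No

1, 2, 4, 7, 9 are pairwise adjacent (a clique of size 5), so at least 5 colors are needed.
So 4 colors are not enough.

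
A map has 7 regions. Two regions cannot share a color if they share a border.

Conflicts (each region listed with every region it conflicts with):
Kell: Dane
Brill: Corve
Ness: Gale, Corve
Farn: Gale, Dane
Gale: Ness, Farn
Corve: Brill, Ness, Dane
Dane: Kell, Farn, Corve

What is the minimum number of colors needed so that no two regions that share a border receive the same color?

3

The cycle Gale-Ness-Corve-Dane-Farn-Gale has odd length 5, so it cannot be 2-colored; at least 3 colors are needed.
3 colors suffice: color 1 → {Kell, Farn, Corve}; color 2 → {Brill, Ness, Dane}; color 3 → {Gale}. Each listed conflict is separated.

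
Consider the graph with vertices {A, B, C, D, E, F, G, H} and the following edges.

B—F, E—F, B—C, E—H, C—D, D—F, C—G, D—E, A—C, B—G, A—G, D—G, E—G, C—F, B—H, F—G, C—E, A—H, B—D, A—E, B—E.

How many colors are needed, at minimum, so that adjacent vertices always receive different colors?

6

B, C, D, E, F, G form a clique, so at least 6 colors are needed.
6 colors suffice: color 1 → {E}; color 2 → {A, B}; color 3 → {G, H}; color 4 → {C}; color 5 → {F}; color 6 → {D}. No two adjacent vertices share a color.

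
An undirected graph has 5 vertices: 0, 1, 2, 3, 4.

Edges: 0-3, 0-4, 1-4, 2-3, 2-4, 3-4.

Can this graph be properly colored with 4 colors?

The chromatic number is 3. 0, 3, 4 are pairwise adjacent, so at least 3 colors are needed.
3 colors suffice: color red → {4}; color blue → {1, 3}; color green → {0, 2}.
Since 4 ≥ 3, a proper 4-coloring certainly exists.

Yes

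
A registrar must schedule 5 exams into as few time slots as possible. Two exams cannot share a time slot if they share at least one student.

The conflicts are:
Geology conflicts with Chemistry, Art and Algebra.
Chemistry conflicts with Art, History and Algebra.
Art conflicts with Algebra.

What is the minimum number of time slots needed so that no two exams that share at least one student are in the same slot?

4

Geology, Chemistry, Art, Algebra are mutually in conflict, so at least 4 time slots are needed.
Using 4 time slots: Geology=4, Chemistry=1, Art=3, History=2, Algebra=2. Each listed conflict is separated.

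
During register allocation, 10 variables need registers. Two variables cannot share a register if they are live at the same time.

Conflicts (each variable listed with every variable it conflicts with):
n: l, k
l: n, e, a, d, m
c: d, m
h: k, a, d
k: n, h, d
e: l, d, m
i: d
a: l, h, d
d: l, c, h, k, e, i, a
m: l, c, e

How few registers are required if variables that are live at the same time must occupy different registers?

3

l, e, m pairwise conflict, so at least 3 registers are needed.
3 registers suffice: n=1, l=2, c=2, h=2, k=3, e=3, i=2, a=3, d=1, m=1. Each listed conflict is separated.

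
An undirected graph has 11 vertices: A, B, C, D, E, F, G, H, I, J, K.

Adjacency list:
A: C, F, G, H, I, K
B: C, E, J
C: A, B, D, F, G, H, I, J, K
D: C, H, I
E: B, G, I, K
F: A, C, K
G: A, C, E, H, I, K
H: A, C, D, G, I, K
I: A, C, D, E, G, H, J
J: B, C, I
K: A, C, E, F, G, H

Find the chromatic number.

5

A, C, G, H, K are mutually adjacent (a clique of size 5), so at least 5 colors are needed.
One proper 5-coloring: A=4, B=2, C=1, D=3, E=1, F=3, G=3, H=5, I=2, J=3, K=2. No two adjacent vertices share a color.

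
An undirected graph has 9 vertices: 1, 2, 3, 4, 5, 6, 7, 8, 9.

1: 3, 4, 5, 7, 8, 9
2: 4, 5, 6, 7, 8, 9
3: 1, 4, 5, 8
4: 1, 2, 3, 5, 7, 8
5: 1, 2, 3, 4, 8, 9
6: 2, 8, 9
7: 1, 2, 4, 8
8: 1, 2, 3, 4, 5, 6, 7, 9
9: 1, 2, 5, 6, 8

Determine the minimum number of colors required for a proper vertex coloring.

5

1, 3, 4, 5, 8 are mutually adjacent (a clique of size 5), so at least 5 colors are needed.
5 colors suffice: color a → {8}; color b → {4, 9}; color c → {1, 2}; color d → {5, 6, 7}; color e → {3}. Each edge has distinct colors on its endpoints.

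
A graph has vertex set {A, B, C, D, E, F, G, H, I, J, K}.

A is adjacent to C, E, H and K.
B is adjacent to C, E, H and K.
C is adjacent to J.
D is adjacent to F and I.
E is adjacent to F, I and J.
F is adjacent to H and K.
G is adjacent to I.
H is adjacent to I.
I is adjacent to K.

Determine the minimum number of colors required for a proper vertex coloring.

2

G and I are adjacent, so at least 2 colors are needed.
2 colors suffice: A=2, B=2, C=1, D=1, E=1, F=2, G=1, H=1, I=2, J=2, K=1. No two adjacent vertices share a color.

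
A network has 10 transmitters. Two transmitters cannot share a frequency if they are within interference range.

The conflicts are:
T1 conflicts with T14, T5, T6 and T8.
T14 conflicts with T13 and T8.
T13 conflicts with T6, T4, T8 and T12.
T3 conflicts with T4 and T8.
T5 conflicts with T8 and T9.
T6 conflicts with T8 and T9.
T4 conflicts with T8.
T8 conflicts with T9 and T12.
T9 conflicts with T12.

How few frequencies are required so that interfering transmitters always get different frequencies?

3

T13, T8, T12 all conflict with each other, so at least 3 frequencies are needed.
3 frequencies suffice: T1=2, T14=3, T13=2, T3=2, T5=3, T6=3, T4=3, T8=1, T9=2, T12=3. Each listed conflict is separated.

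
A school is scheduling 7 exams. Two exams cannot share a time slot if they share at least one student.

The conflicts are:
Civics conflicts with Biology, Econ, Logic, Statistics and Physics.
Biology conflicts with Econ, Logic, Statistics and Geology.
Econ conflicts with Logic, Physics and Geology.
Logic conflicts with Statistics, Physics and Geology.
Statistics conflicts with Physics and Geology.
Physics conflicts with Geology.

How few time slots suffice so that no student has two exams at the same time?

Biology, Econ, Logic, Geology all conflict with each other, so at least 4 time slots are needed.
4 time slots suffice: time slot 1 → {Logic}; time slot 2 → {Econ, Statistics}; time slot 3 → {Biology, Physics}; time slot 4 → {Civics, Geology}. No two conflicting exams share a time slot.

4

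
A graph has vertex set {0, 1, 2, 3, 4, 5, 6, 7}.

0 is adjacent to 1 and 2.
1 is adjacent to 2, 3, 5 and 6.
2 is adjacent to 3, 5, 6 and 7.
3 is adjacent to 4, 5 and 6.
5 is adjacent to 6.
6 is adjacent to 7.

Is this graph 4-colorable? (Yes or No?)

No

1, 2, 3, 5, 6 are pairwise adjacent (a clique of size 5), so at least 5 colors are needed.
So 4 colors are not enough.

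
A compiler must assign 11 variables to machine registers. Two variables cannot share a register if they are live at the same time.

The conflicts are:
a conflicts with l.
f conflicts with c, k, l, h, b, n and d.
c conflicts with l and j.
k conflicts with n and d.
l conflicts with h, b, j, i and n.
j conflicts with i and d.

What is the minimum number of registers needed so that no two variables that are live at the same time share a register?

3

l, j, i pairwise conflict, so at least 3 registers are needed.
3 registers suffice: register 1 → {k, l}; register 2 → {a, f, j}; register 3 → {c, h, b, i, n, d}. Each listed conflict is separated.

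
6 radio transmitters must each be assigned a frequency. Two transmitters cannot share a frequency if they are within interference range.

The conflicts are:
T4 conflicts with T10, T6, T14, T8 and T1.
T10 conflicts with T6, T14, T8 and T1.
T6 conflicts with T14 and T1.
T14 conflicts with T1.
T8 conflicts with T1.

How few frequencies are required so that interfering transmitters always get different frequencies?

T4, T10, T6, T14, T1 pairwise conflict, so at least 5 frequencies are needed.
Using 5 frequencies: T4=2, T10=3, T6=4, T14=5, T8=4, T1=1. Each listed conflict is separated.

5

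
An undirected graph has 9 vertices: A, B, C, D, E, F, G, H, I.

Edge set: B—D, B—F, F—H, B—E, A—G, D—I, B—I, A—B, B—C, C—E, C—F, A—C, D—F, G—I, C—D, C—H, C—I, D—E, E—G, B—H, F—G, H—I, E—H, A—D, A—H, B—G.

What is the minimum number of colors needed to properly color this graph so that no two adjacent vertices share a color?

B, C, H, I form a clique, so at least 4 colors are needed.
4 colors suffice: color red → {B}; color blue → {C, G}; color green → {D, H}; color yellow → {A, E, F, I}. Each edge has distinct colors on its endpoints.

4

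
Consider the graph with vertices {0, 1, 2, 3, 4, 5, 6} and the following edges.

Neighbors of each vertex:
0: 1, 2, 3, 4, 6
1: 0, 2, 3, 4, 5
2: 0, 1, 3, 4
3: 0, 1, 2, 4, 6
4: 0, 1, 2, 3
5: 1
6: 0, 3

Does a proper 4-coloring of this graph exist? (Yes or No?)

No

0, 1, 2, 3, 4 form a clique, so at least 5 colors are needed.
So 4 colors are not enough.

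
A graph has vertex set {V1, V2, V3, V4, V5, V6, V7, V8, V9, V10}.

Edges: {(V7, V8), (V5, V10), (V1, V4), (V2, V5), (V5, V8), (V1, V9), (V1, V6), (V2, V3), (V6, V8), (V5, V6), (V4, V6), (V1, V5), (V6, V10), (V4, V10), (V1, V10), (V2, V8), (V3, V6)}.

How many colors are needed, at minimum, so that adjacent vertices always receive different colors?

4

V1, V5, V6, V10 are pairwise adjacent (a clique of size 4), so at least 4 colors are needed.
4 colors suffice: color 1 → {V2, V6, V7, V9}; color 2 → {V1, V3, V8}; color 3 → {V4, V5}; color 4 → {V10}. Every edge joins two different colors.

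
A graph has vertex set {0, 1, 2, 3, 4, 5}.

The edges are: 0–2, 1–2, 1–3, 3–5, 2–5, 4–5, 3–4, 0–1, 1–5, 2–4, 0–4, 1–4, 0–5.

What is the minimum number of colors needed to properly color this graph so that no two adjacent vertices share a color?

5

0, 1, 2, 4, 5 are pairwise adjacent (a clique of size 5), so at least 5 colors are needed.
One proper 5-coloring: 0=yellow, 1=green, 2=purple, 3=yellow, 4=blue, 5=red. Each edge has distinct colors on its endpoints.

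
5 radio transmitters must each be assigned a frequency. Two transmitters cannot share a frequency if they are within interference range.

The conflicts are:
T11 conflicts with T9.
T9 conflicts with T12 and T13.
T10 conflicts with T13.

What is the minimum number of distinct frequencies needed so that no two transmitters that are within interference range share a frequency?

T10 and T13 conflict, so at least 2 frequencies are needed.
Using 2 frequencies: T11=2, T9=1, T12=2, T10=1, T13=2. Each listed conflict is separated.

2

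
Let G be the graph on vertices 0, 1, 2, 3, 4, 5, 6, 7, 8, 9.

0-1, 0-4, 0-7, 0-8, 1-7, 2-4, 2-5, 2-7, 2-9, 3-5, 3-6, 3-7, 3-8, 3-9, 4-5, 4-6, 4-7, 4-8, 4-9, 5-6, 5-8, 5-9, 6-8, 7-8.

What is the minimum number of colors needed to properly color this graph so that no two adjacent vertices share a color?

3, 5, 6, 8 are pairwise adjacent (a clique of size 4), so at least 4 colors are needed.
One proper 4-coloring: 0=yellow, 1=red, 2=blue, 3=red, 4=red, 5=green, 6=yellow, 7=green, 8=blue, 9=yellow. Every edge joins two different colors.

4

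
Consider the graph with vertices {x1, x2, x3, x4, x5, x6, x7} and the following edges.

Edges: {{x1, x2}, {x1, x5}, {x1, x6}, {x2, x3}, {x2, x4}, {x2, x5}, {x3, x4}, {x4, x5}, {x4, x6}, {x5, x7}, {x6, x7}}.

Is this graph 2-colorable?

x1, x2, x5 are mutually adjacent, so at least 3 colors are needed.
So 2 colors are not enough.

No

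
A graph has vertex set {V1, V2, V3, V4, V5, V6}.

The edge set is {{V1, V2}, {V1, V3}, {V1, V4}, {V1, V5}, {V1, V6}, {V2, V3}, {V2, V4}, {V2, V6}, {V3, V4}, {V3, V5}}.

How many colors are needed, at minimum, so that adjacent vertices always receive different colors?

4

V1, V2, V3, V4 are mutually adjacent (a clique of size 4), so at least 4 colors are needed.
4 colors suffice: color 1 → {V1}; color 2 → {V2, V5}; color 3 → {V3, V6}; color 4 → {V4}. Each edge has distinct colors on its endpoints.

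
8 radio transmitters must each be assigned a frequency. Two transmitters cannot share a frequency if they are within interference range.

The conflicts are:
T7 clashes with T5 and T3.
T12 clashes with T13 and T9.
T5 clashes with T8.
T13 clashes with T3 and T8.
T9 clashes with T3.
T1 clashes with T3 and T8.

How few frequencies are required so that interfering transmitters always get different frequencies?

3

The cycle T13-T3-T7-T5-T8-T13 has odd length 5, so it cannot be 2-colored; at least 3 frequencies are needed.
3 frequencies suffice: frequency 1 → {T12, T3, T8}; frequency 2 → {T7, T13, T9, T1}; frequency 3 → {T5}. Every pair that conflicts lands in different frequencies.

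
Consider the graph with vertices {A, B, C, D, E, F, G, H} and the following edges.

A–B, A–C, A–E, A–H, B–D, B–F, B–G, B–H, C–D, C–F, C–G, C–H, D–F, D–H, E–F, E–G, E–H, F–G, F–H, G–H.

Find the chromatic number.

4

B, F, G, H are pairwise adjacent (a clique of size 4), so at least 4 colors are needed.
4 colors suffice: A=blue, B=yellow, C=yellow, D=green, E=yellow, F=blue, G=green, H=red. No two adjacent vertices share a color.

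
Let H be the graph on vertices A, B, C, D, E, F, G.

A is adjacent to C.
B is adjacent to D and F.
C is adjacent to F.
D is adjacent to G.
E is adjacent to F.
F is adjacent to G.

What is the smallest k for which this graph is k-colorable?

B and F are adjacent, so at least 2 colors are needed.
One proper 2-coloring: A=1, B=2, C=2, D=1, E=2, F=1, G=2. Each edge has distinct colors on its endpoints.

2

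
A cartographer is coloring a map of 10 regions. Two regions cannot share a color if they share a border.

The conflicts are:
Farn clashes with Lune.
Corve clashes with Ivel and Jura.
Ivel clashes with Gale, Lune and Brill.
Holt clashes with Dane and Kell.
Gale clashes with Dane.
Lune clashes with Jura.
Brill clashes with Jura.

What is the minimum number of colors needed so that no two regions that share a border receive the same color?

2

Holt and Dane conflict, so at least 2 colors are needed.
One proper 2-coloring: Farn=1, Corve=2, Ivel=1, Holt=2, Gale=2, Dane=1, Lune=2, Brill=2, Jura=1, Kell=1. Each listed conflict is separated.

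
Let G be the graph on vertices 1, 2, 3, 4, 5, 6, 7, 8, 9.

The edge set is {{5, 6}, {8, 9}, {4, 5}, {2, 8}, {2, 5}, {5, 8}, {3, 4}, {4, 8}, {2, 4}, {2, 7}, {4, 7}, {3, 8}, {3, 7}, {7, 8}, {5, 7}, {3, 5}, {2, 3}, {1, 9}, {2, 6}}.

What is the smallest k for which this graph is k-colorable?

6

2, 3, 4, 5, 7, 8 form a clique, so at least 6 colors are needed.
One proper 6-coloring: 1=red, 2=blue, 3=orange, 4=yellow, 5=green, 6=red, 7=purple, 8=red, 9=blue. Each edge has distinct colors on its endpoints.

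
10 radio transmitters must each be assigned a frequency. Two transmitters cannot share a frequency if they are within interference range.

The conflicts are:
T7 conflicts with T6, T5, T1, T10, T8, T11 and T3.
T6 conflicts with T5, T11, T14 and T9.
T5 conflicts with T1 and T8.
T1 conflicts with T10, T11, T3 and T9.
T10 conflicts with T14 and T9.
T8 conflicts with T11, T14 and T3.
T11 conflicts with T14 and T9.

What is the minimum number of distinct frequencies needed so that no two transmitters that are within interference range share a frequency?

3

T7, T5, T1 pairwise conflict, so at least 3 frequencies are needed.
3 frequencies suffice: frequency 1 → {T7, T14, T9}; frequency 2 → {T6, T1, T8}; frequency 3 → {T5, T10, T11, T3}. No two conflicting transmitters share a frequency.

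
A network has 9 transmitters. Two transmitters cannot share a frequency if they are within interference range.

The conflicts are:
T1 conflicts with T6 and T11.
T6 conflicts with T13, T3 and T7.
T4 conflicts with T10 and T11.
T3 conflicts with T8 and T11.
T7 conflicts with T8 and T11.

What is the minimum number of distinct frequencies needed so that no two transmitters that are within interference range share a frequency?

T4 and T10 conflict, so at least 2 frequencies are needed.
2 frequencies suffice: frequency 1 → {T6, T10, T8, T11}; frequency 2 → {T1, T4, T13, T3, T7}. No two conflicting transmitters share a frequency.

2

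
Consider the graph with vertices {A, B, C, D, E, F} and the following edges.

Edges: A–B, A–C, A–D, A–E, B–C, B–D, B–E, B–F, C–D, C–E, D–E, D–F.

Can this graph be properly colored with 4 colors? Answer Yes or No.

A, B, C, D, E are mutually adjacent (a clique of size 5), so at least 5 colors are needed.
So 4 colors are not enough.

No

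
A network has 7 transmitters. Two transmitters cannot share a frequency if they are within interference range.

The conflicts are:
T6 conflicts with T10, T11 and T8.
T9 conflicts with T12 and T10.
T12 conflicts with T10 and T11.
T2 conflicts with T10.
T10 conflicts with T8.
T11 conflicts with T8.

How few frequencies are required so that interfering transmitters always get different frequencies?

3

T9, T12, T10 pairwise conflict, so at least 3 frequencies are needed.
Using 3 frequencies: T6=2, T9=3, T12=2, T2=2, T10=1, T11=1, T8=3. Every pair that conflicts lands in different frequencies.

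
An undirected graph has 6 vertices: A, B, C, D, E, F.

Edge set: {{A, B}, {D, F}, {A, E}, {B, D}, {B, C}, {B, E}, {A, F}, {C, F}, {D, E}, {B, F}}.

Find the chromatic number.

A, B, F are pairwise adjacent, so at least 3 colors are needed.
3 colors suffice: color red → {B}; color blue → {E, F}; color green → {A, C, D}. No two adjacent vertices share a color.

3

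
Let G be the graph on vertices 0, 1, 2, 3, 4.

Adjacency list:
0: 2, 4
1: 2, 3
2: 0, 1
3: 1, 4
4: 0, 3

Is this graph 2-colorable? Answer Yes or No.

The cycle 4-3-1-2-0-4 has odd length 5, so it cannot be 2-colored; at least 3 colors are needed.
So 2 colors are not enough.

No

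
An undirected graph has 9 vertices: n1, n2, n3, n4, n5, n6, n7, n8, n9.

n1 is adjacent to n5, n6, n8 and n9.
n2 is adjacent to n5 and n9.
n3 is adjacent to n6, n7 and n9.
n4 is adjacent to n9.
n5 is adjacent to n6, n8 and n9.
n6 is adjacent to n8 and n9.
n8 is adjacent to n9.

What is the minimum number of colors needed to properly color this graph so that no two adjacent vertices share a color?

5

n1, n5, n6, n8, n9 form a clique, so at least 5 colors are needed.
A valid assignment using 5 colors: n1=5, n2=3, n3=2, n4=2, n5=2, n6=3, n7=1, n8=4, n9=1. No two adjacent vertices share a color.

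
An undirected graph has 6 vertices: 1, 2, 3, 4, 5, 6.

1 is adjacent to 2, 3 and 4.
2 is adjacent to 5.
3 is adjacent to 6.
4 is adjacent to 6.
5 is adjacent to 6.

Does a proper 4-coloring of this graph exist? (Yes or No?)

The chromatic number is 3. The cycle 2-5-6-3-1-2 has odd length 5, so it cannot be 2-colored; at least 3 colors are needed.
A valid assignment using 3 colors: 1=a, 2=c, 3=b, 4=b, 5=b, 6=a.
Since 4 ≥ 3, a proper 4-coloring certainly exists.

Yes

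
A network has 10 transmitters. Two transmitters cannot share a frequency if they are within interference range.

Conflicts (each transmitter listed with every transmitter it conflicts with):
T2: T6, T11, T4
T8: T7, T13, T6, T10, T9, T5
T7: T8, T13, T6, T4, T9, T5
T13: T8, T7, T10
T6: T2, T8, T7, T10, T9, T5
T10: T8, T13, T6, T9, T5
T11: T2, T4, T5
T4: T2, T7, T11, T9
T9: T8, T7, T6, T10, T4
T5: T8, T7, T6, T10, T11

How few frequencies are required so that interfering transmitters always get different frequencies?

T8, T7, T6, T5 all conflict with each other, so at least 4 frequencies are needed.
4 frequencies suffice: frequency 1 → {T13, T6, T4}; frequency 2 → {T2, T8}; frequency 3 → {T7, T10, T11}; frequency 4 → {T9, T5}. Every pair that conflicts lands in different frequencies.

4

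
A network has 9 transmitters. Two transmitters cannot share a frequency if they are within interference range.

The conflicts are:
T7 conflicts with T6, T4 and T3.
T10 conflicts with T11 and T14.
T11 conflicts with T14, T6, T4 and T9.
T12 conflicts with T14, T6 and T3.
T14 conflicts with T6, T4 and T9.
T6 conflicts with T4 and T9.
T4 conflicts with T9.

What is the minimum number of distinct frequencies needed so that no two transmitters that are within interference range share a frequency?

T11, T14, T6, T4, T9 all conflict with each other, so at least 5 frequencies are needed.
Using 5 frequencies: T7=1, T10=2, T11=4, T12=3, T14=1, T6=2, T4=3, T9=5, T3=2. Each listed conflict is separated.

5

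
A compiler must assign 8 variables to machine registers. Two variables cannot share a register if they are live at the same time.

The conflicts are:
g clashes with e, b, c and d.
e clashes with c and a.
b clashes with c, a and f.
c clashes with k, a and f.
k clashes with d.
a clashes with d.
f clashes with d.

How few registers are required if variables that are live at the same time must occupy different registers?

e, c, a pairwise conflict, so at least 3 registers are needed.
A valid assignment using 3 registers: g=2, e=3, b=3, c=1, k=2, a=2, f=2, d=1. Each listed conflict is separated.

3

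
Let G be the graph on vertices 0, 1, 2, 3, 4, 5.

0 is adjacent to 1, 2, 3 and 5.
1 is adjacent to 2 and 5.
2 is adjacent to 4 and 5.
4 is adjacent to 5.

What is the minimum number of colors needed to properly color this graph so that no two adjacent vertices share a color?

0, 1, 2, 5 are pairwise adjacent (a clique of size 4), so at least 4 colors are needed.
A valid assignment using 4 colors: 0=blue, 1=yellow, 2=green, 3=red, 4=blue, 5=red. Each edge has distinct colors on its endpoints.

4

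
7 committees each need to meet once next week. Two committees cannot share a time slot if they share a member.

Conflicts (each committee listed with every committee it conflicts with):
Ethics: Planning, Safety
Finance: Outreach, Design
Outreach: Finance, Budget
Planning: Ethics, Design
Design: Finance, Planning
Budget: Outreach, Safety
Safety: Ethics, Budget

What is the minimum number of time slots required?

3

The cycle Safety-Ethics-Planning-Design-Finance-Outreach-Budget-Safety has odd length 7, so it cannot be 2-colored; at least 3 time slots are needed.
Using 3 time slots: Ethics=3, Finance=2, Outreach=1, Planning=2, Design=1, Budget=2, Safety=1. No two conflicting committees share a time slot.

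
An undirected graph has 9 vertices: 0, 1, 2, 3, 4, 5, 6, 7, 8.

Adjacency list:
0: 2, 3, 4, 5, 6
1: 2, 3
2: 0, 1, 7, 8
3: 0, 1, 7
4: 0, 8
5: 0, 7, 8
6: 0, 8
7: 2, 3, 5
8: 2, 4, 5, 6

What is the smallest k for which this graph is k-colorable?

2

5 and 7 are adjacent, so at least 2 colors are needed.
One proper 2-coloring: 0=red, 1=red, 2=blue, 3=blue, 4=blue, 5=blue, 6=blue, 7=red, 8=red. Each edge has distinct colors on its endpoints.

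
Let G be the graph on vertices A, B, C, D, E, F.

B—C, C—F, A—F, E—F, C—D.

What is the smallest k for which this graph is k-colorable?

2

B and C are adjacent, so at least 2 colors are needed.
2 colors suffice: color 1 → {A, C, E}; color 2 → {B, D, F}. No two adjacent vertices share a color.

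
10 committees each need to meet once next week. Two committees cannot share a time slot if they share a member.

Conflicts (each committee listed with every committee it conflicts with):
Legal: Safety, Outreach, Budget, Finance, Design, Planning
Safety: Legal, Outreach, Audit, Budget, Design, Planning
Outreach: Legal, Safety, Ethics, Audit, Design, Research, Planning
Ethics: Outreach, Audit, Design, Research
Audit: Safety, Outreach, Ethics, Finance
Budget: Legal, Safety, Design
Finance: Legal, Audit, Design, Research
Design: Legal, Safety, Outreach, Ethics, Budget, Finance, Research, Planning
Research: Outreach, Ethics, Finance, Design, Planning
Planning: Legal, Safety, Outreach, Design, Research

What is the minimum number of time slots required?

Legal, Safety, Outreach, Design, Planning are mutually in conflict, so at least 5 time slots are needed.
Using 5 time slots: Legal=3, Safety=4, Outreach=2, Ethics=4, Audit=1, Budget=2, Finance=2, Design=1, Research=3, Planning=5. Each listed conflict is separated.

5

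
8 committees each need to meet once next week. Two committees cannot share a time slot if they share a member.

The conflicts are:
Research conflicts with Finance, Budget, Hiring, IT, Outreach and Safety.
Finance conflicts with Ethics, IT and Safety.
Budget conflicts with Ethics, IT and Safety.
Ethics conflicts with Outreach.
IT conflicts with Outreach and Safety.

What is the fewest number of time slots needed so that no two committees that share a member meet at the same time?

Research, Finance, IT, Safety are mutually in conflict, so at least 4 time slots are needed.
Using 4 time slots: Research=1, Finance=4, Budget=4, Ethics=1, Hiring=2, IT=2, Outreach=3, Safety=3. Each listed conflict is separated.

4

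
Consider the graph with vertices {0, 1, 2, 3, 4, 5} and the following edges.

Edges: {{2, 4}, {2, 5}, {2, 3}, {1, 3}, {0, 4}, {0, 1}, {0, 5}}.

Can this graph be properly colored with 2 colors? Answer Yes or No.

No

The cycle 5-0-1-3-2-5 has odd length 5, so it cannot be 2-colored; at least 3 colors are needed.
So 2 colors are not enough.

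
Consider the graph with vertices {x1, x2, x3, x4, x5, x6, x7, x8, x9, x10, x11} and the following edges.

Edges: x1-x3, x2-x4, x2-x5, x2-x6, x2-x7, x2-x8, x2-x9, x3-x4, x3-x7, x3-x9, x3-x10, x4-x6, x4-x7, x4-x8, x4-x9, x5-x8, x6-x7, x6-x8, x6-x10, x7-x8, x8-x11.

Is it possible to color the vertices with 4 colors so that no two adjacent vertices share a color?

x2, x4, x6, x7, x8 are pairwise adjacent (a clique of size 5), so at least 5 colors are needed.
So 4 colors are not enough.

No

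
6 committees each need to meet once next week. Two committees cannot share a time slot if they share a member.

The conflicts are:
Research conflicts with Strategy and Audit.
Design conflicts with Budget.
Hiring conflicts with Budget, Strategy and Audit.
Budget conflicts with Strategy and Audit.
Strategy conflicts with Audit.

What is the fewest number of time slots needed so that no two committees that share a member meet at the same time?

4

Hiring, Budget, Strategy, Audit all conflict with each other, so at least 4 time slots are needed.
4 time slots suffice: time slot 1 → {Design, Strategy}; time slot 2 → {Research, Budget}; time slot 3 → {Audit}; time slot 4 → {Hiring}. Each listed conflict is separated.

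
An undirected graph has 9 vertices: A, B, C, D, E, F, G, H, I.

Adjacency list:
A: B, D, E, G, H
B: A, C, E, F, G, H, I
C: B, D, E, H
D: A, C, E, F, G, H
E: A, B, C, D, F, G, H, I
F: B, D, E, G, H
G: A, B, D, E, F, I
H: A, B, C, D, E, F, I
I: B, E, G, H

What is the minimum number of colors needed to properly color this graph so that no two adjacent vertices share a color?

B, E, G, I are mutually adjacent (a clique of size 4), so at least 4 colors are needed.
4 colors suffice: color 1 → {E}; color 2 → {B, D}; color 3 → {G, H}; color 4 → {A, C, F, I}. No two adjacent vertices share a color.

4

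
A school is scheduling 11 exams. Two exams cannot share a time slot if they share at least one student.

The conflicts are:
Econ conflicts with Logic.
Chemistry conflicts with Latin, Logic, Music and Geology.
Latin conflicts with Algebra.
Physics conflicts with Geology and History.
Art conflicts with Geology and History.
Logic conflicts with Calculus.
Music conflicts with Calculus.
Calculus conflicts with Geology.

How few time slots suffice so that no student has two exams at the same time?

Chemistry and Geology conflict, so at least 2 time slots are needed.
2 time slots suffice: time slot 1 → {Econ, Chemistry, Physics, Art, Algebra, Calculus}; time slot 2 → {Latin, Logic, Music, Geology, History}. Each listed conflict is separated.

2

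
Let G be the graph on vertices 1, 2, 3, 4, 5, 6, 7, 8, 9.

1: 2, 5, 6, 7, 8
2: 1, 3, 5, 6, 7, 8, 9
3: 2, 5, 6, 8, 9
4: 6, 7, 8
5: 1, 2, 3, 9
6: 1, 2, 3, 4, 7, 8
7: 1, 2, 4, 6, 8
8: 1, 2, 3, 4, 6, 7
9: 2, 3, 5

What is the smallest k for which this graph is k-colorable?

5

1, 2, 6, 7, 8 are pairwise adjacent (a clique of size 5), so at least 5 colors are needed.
5 colors suffice: color a → {2, 4}; color b → {5, 8}; color c → {6, 9}; color d → {3, 7}; color e → {1}. Every edge joins two different colors.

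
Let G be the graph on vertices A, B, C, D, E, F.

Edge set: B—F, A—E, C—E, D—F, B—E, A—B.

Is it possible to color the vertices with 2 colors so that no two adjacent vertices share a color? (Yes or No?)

A, B, E form a triangle, so at least 3 colors are needed.
So 2 colors are not enough.

No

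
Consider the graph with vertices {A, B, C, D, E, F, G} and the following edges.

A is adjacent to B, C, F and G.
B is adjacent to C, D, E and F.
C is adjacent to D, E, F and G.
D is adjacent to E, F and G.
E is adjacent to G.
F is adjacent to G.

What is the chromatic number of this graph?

4

A, C, F, G are mutually adjacent (a clique of size 4), so at least 4 colors are needed.
One proper 4-coloring: A=4, B=2, C=1, D=4, E=3, F=3, G=2. Every edge joins two different colors.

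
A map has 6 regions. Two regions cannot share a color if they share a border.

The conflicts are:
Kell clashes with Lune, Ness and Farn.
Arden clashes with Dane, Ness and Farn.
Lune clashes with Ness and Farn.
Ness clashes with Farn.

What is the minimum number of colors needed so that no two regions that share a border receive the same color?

Kell, Lune, Ness, Farn all conflict with each other, so at least 4 colors are needed.
A valid assignment using 4 colors: Kell=4, Arden=3, Dane=1, Lune=3, Ness=2, Farn=1. No two conflicting regions share a color.

4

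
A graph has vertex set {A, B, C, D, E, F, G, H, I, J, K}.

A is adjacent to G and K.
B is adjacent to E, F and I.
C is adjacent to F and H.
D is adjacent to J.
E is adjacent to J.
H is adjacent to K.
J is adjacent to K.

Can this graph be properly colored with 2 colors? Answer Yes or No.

The cycle F-C-H-K-J-E-B-F has odd length 7, so it cannot be 2-colored; at least 3 colors are needed.
So 2 colors are not enough.

No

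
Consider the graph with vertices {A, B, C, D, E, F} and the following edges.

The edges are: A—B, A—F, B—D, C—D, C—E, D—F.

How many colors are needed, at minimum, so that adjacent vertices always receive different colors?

2

C and E are adjacent, so at least 2 colors are needed.
2 colors suffice: A=1, B=2, C=2, D=1, E=1, F=2. Each edge has distinct colors on its endpoints.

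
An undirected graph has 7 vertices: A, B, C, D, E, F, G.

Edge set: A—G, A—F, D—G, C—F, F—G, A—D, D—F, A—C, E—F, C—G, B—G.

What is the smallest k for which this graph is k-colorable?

4

A, C, F, G form a clique, so at least 4 colors are needed.
4 colors suffice: color 1 → {E, G}; color 2 → {B, F}; color 3 → {A}; color 4 → {C, D}. Each edge has distinct colors on its endpoints.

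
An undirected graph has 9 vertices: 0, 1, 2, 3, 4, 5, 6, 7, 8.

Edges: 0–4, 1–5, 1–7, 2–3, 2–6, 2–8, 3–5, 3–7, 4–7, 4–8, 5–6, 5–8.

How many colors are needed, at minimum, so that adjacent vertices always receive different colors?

The cycle 5-1-7-4-8-5 has odd length 5, so it cannot be 2-colored; at least 3 colors are needed.
3 colors suffice: color a → {0, 2, 5, 7}; color b → {1, 3, 4, 6}; color c → {8}. Every edge joins two different colors.

3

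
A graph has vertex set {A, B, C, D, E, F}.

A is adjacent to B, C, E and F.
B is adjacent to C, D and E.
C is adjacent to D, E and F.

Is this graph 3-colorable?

A, B, C, E are pairwise adjacent (a clique of size 4), so at least 4 colors are needed.
So 3 colors are not enough.

No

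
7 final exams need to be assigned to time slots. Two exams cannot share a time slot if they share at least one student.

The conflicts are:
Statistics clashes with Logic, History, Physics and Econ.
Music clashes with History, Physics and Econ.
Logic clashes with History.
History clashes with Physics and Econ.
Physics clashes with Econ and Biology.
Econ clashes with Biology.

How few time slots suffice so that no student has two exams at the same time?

4

Statistics, History, Physics, Econ pairwise conflict, so at least 4 time slots are needed.
4 time slots suffice: time slot 1 → {Logic, Econ}; time slot 2 → {Physics}; time slot 3 → {History, Biology}; time slot 4 → {Statistics, Music}. Each listed conflict is separated.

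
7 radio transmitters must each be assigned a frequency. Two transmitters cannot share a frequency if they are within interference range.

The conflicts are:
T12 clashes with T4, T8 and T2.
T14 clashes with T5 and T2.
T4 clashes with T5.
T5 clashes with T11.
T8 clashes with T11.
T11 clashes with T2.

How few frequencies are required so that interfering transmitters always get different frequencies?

3

The cycle T5-T14-T2-T12-T4-T5 has odd length 5, so it cannot be 2-colored; at least 3 frequencies are needed.
3 frequencies suffice: frequency 1 → {T5, T8, T2}; frequency 2 → {T12, T14, T11}; frequency 3 → {T4}. No two conflicting transmitters share a frequency.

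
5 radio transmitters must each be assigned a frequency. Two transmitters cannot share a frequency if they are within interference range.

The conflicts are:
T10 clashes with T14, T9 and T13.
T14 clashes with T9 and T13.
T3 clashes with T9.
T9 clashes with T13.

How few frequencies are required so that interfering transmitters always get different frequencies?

T10, T14, T9, T13 all conflict with each other, so at least 4 frequencies are needed.
4 frequencies suffice: frequency 1 → {T9}; frequency 2 → {T10, T3}; frequency 3 → {T13}; frequency 4 → {T14}. Each listed conflict is separated.

4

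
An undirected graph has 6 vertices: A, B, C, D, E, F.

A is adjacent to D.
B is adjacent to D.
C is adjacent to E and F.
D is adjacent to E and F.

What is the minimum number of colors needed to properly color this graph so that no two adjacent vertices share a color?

C and F are adjacent, so at least 2 colors are needed.
A valid assignment using 2 colors: A=2, B=2, C=1, D=1, E=2, F=2. Every edge joins two different colors.

2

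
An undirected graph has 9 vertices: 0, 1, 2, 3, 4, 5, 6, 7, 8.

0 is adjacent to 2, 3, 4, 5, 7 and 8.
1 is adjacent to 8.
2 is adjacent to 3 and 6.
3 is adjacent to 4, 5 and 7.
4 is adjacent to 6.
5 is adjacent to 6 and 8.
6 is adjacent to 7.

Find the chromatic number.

0, 5, 8 are mutually adjacent, so at least 3 colors are needed.
3 colors suffice: color a → {0, 1, 6}; color b → {3, 8}; color c → {2, 4, 5, 7}. Each edge has distinct colors on its endpoints.

3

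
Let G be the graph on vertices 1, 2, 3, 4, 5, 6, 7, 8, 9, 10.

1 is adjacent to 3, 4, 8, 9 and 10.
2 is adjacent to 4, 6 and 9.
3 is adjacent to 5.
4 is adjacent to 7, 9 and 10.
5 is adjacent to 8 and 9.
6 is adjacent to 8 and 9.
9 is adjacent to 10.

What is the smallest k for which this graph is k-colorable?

4

1, 4, 9, 10 are pairwise adjacent (a clique of size 4), so at least 4 colors are needed.
4 colors suffice: color red → {3, 7, 8, 9}; color blue → {4, 5, 6}; color green → {1, 2}; color yellow → {10}. No two adjacent vertices share a color.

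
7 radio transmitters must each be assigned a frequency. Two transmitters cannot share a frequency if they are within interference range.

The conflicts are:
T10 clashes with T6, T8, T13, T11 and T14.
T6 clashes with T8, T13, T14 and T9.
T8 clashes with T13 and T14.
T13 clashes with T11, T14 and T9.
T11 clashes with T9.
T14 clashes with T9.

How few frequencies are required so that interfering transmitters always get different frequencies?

5

T10, T6, T8, T13, T14 all conflict with each other, so at least 5 frequencies are needed.
A valid assignment using 5 frequencies: T10=4, T6=3, T8=5, T13=1, T11=2, T14=2, T9=4. Each listed conflict is separated.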